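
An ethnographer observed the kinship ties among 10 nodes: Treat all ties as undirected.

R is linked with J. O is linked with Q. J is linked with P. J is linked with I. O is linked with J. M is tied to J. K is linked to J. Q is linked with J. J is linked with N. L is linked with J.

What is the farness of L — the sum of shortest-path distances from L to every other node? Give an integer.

Distances from L: I:2, J:1, K:2, M:2, N:2, O:2, P:2, Q:2, R:2.
Sum = 2 + 1 + 2 + 2 + 2 + 2 + 2 + 2 + 2 = 17.

17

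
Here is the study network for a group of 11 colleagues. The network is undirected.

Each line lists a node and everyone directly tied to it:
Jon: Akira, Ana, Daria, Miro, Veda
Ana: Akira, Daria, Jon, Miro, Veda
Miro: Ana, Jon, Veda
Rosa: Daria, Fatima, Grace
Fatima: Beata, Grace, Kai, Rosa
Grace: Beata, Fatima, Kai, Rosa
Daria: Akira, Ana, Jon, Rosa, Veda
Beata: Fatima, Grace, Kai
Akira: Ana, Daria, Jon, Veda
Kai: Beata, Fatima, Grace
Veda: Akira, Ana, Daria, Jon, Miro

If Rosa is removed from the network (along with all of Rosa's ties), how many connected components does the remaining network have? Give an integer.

Without Rosa, the remaining ties split the others into: {Beata, Fatima, Grace, Kai}; {Akira, Ana, Daria, Jon, Miro, Veda}.
That's 2 separate components.

2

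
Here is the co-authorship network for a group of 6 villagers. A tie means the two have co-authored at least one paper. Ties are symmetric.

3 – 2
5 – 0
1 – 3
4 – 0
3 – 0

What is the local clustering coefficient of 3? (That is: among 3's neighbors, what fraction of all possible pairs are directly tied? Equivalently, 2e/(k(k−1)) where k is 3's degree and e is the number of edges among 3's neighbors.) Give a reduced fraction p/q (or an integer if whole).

0

3's neighbors: 0, 1, and 2 (k = 3).
Possible neighbor pairs: C(3,2) = 3. Edges among them: none → e = 0.
Clustering(3) = 0/3 = 0.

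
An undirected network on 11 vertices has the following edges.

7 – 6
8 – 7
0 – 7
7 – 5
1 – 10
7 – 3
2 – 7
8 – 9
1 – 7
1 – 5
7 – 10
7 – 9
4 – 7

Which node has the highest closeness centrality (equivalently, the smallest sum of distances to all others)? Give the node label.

7

Farness (sum of distances to all others) for each node — 0:19, 1:17, 2:19, 3:19, 4:19, 5:18, 6:19, 7:10, 8:18, 9:18, 10:18.
The smallest farness is 10, for 7, so 7 has the highest closeness.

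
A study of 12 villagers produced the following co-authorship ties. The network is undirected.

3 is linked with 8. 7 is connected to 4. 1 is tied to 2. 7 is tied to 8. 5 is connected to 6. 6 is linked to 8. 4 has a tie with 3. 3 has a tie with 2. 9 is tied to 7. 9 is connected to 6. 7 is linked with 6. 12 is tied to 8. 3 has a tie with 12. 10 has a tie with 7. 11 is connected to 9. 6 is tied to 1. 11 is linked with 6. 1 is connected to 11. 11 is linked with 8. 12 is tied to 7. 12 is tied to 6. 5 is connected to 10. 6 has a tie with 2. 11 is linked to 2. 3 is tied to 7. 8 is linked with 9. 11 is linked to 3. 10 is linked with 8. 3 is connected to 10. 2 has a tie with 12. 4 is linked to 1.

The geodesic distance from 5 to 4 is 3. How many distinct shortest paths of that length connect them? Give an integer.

The shortest distance is 3. The length-3 paths are: 5–10–3–4; 5–6–1–4; 5–10–7–4; 5–6–7–4.
That gives 4 distinct shortest paths.

4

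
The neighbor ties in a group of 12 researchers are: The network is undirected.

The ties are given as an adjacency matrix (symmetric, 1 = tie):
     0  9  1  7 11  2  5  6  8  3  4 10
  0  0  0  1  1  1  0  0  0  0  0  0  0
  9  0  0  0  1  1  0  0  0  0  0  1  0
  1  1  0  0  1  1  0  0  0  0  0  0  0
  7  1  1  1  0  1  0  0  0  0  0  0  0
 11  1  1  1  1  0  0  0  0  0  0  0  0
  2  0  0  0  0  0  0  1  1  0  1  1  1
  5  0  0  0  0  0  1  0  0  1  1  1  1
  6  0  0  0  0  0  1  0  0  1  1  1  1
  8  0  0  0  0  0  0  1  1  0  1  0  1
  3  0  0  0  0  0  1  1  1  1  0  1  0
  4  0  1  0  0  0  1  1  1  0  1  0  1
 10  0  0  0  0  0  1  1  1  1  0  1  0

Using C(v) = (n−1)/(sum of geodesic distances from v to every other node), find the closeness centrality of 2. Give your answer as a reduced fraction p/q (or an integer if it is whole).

11/23

Distances from 2: 0:4, 1:4, 3:1, 4:1, 5:1, 6:1, 7:3, 8:2, 9:2, 10:1, 11:3. Sum = 23.
n = 12, so closeness = 11/23.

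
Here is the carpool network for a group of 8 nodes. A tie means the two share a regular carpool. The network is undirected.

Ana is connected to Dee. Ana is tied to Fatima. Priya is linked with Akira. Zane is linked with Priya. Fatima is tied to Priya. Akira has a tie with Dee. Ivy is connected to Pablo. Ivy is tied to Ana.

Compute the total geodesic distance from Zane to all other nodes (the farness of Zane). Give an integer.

Distances from Zane: Akira:2, Ana:3, Dee:3, Fatima:2, Ivy:4, Pablo:5, Priya:1.
Sum = 2 + 3 + 3 + 2 + 4 + 5 + 1 = 20.

20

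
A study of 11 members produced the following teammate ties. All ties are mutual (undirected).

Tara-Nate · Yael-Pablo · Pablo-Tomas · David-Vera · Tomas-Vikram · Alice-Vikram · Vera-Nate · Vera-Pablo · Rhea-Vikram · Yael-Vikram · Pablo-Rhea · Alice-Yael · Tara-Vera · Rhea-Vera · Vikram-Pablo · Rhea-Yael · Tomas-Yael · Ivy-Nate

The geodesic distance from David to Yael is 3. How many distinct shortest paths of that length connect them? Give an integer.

2

The shortest distance is 3. The length-3 paths are: David–Vera–Pablo–Yael; David–Vera–Rhea–Yael.
That gives 2 distinct shortest paths.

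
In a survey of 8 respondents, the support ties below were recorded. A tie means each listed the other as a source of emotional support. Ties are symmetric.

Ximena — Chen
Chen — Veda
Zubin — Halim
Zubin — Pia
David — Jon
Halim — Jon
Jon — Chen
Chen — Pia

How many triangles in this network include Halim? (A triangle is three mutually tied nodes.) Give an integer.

0

Halim's neighbors are Jon and Zubin, but none of them are tied to each other, so no triangle contains Halim.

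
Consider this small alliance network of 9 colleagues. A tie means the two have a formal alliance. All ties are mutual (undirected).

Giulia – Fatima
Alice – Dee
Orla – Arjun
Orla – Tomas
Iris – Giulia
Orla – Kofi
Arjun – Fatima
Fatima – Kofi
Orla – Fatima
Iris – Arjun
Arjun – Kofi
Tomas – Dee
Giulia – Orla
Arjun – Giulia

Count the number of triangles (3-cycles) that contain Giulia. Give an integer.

Giulia's neighbors: Arjun, Fatima, Iris, and Orla.
Neighbor pairs that are themselves tied: Giulia–Arjun–Fatima; Giulia–Arjun–Iris; Giulia–Arjun–Orla; Giulia–Fatima–Orla. Each forms one triangle with Giulia, for 4 in total.

4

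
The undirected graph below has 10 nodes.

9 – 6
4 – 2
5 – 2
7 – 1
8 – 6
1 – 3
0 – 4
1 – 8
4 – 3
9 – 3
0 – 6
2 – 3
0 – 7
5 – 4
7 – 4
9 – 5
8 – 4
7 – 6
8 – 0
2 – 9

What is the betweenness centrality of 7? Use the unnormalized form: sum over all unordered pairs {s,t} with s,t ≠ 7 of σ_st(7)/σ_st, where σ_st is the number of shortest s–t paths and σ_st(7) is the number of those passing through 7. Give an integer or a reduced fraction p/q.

Pairs whose geodesics pass through 7 — 0–1: 1/2; 6–1: 1/2; 6–4: 1/3; 1–4: 1/3; 1–5: 1/5.
All other pairs contribute 0.
Summing the contributions gives betweenness(7) = 28/15.

28/15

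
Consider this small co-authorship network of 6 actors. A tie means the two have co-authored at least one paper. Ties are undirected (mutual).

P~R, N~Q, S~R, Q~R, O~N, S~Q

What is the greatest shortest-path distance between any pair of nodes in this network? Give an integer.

4

Eccentricity of each node (its greatest distance to any other): N:3, O:4, P:4, Q:2, R:3, S:3.
The maximum eccentricity is 4, realized for instance by the pair O–P via O – N – Q – R – P. So the diameter is 4.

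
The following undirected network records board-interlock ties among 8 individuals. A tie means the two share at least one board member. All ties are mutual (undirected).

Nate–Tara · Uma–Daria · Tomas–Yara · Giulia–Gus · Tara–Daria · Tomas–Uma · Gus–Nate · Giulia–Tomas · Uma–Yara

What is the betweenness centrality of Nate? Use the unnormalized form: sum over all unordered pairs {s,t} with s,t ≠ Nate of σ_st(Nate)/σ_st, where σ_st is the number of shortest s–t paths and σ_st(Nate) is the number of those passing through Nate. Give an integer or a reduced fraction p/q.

Pairs whose geodesics pass through Nate — Tara–Giulia: 1; Tara–Gus: 1; Daria–Gus: 1.
All other pairs contribute 0.
Summing the contributions gives betweenness(Nate) = 3.

3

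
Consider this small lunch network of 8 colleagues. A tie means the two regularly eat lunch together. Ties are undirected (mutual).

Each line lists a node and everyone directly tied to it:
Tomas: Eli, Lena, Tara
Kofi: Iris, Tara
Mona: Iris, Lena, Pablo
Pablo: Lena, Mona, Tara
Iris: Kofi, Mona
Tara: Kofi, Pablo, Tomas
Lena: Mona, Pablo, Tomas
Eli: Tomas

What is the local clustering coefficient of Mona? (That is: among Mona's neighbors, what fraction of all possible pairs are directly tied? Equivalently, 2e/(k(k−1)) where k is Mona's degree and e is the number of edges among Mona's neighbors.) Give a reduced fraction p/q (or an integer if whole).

Mona's neighbors: Iris, Lena, and Pablo (k = 3).
Possible neighbor pairs: C(3,2) = 3. Edges among them: Lena–Pablo → e = 1.
Clustering(Mona) = 1/3.

1/3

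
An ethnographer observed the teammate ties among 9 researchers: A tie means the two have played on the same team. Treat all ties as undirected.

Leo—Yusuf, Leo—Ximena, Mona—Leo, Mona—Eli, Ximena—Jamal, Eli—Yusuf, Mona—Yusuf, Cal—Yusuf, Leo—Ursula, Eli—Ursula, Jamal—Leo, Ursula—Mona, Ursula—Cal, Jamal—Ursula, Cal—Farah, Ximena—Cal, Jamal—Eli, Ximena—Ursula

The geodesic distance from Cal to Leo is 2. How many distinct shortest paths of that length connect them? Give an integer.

3

The shortest distance is 2. The length-2 paths are: Cal–Yusuf–Leo; Cal–Ursula–Leo; Cal–Ximena–Leo.
That gives 3 distinct shortest paths.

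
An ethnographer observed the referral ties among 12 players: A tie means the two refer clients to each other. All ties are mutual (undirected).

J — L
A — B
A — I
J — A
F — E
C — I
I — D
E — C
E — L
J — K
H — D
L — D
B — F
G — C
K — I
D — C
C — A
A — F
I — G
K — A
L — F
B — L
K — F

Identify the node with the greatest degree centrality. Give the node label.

Degrees — A:6, B:3, C:5, D:4, E:3, F:5, G:2, H:1, I:5, J:3, K:4, L:5.
The maximum is 6, attained only by A.

A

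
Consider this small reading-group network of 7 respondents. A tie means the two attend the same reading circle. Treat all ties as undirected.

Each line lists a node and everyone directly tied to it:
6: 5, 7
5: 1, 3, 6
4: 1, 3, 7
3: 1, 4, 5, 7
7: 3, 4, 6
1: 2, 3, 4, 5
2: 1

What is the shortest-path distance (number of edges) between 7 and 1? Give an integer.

2

One shortest route is 7 – 3 – 1, which uses 2 edges, and 7 and 1 are not directly tied, so nothing shorter exists. So d(7,1) = 2.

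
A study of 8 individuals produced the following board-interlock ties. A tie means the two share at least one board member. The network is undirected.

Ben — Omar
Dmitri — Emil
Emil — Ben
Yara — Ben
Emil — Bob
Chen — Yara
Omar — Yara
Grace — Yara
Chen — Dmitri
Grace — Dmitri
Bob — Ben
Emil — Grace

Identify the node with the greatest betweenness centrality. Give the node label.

Yara

Unnormalized betweenness of each node: Ben:13/3, Bob:0, Chen:5/6, Dmitri:2, Emil:13/3, Grace:4/3, Omar:0, Yara:31/6.
Yara has the largest value, 31/6, making it the main broker — the node through which the most shortest paths run.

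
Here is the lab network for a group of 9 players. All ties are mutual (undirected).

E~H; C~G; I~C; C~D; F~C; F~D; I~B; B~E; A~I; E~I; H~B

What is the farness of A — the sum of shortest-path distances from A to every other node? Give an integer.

19

Distances from A: B:2, C:2, D:3, E:2, F:3, G:3, H:3, I:1.
Sum = 2 + 2 + 3 + 2 + 3 + 3 + 3 + 1 = 19.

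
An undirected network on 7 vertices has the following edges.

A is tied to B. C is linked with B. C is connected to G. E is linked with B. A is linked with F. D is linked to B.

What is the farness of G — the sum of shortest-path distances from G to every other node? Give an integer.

Distances from G: A:3, B:2, C:1, D:3, E:3, F:4.
Sum = 3 + 2 + 1 + 3 + 3 + 4 = 16.

16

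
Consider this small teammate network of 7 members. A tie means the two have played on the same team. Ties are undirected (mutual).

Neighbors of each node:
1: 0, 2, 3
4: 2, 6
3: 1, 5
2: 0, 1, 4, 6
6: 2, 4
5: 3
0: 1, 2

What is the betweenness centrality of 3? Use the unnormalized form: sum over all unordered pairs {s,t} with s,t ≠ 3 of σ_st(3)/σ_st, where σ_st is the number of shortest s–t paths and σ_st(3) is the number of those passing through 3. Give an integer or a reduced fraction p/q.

Pairs whose geodesics pass through 3 — 5–1: 1; 5–4: 1; 5–6: 1; 5–2: 1; 5–0: 1.
All other pairs contribute 0.
Summing the contributions gives betweenness(3) = 5.

5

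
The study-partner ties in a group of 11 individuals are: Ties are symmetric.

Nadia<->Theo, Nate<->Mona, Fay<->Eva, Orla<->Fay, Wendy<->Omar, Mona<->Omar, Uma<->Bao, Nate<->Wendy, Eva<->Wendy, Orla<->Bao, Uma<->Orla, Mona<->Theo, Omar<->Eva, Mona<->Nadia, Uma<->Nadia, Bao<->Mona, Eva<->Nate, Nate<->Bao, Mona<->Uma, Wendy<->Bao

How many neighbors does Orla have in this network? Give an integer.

3

Orla is directly tied to Bao, Fay, and Uma. That is 3 neighbors, so the degree of Orla is 3.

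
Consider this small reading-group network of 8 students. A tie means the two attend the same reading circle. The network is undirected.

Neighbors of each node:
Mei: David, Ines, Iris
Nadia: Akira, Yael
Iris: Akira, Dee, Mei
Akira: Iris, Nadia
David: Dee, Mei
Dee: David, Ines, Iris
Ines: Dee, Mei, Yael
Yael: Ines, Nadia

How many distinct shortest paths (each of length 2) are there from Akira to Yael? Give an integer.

1

The shortest distance is 2, and the only length-2 path is Akira–Nadia–Yael. So there is exactly 1 shortest path.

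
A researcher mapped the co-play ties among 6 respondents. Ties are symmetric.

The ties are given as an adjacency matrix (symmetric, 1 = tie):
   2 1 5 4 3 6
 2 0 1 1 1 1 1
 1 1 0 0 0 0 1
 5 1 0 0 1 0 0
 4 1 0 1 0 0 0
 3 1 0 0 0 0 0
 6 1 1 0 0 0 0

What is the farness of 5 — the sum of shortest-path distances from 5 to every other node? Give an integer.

8

Distances from 5: 1:2, 2:1, 3:2, 4:1, 6:2.
Sum = 2 + 1 + 2 + 1 + 2 = 8.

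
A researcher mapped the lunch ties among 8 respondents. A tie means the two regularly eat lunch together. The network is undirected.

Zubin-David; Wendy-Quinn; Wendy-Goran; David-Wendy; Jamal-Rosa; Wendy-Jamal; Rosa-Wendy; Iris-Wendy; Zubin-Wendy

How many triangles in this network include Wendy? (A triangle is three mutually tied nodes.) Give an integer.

Wendy's neighbors: David, Goran, Iris, Jamal, Quinn, Rosa, and Zubin.
Neighbor pairs that are themselves tied: Wendy–David–Zubin; Wendy–Jamal–Rosa. Each forms one triangle with Wendy, for 2 in total.

2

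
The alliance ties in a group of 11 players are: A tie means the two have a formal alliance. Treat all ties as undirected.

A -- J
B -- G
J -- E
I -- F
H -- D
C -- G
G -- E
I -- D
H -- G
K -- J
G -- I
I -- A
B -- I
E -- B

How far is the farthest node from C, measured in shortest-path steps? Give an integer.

4

Distances from C: A:3, B:2, D:3, E:2, F:3, G:1, H:2, I:2, J:3, K:4.
The largest is 4 (to K), so the eccentricity of C is 4.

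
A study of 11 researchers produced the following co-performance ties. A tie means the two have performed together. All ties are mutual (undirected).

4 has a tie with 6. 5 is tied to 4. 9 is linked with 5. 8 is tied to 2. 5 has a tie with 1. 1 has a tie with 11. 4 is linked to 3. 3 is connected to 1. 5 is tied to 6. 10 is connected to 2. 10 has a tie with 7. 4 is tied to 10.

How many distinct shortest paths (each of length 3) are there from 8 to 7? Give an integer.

The shortest distance is 3, and the only length-3 path is 8–2–10–7. So there is exactly 1 shortest path.

1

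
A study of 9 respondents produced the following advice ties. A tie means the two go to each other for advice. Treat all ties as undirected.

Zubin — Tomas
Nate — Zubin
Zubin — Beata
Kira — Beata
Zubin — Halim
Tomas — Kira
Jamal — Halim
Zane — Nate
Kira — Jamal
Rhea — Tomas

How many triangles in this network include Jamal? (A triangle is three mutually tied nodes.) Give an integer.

Jamal's neighbors are Halim and Kira, but none of them are tied to each other, so no triangle contains Jamal.

0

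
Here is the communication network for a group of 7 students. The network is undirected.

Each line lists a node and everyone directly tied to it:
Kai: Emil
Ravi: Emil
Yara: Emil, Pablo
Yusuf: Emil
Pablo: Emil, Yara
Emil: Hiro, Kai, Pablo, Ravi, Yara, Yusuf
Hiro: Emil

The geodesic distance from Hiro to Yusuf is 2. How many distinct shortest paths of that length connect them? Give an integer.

1

The shortest distance is 2, and the only length-2 path is Hiro–Emil–Yusuf. So there is exactly 1 shortest path.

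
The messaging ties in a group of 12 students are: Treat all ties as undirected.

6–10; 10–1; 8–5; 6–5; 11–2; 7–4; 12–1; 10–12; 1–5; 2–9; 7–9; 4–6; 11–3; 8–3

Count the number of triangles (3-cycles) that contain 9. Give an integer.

0

9's neighbors are 2 and 7, but none of them are tied to each other, so no triangle contains 9.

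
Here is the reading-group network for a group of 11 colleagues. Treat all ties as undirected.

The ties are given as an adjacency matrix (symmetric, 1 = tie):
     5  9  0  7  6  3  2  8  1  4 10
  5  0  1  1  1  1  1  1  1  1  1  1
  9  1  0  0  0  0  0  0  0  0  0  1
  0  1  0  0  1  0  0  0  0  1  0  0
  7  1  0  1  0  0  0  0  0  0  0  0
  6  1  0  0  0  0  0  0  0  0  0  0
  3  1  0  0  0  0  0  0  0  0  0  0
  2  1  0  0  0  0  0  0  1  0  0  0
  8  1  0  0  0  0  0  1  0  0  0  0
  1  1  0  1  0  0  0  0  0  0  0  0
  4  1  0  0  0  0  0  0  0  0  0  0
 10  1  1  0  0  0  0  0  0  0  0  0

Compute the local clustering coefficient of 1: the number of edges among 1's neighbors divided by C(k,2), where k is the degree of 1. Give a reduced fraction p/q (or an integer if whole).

1's neighbors: 0 and 5 (k = 2).
Possible neighbor pairs: C(2,2) = 1. Edges among them: 0–5 → e = 1.
Clustering(1) = 1/1.

1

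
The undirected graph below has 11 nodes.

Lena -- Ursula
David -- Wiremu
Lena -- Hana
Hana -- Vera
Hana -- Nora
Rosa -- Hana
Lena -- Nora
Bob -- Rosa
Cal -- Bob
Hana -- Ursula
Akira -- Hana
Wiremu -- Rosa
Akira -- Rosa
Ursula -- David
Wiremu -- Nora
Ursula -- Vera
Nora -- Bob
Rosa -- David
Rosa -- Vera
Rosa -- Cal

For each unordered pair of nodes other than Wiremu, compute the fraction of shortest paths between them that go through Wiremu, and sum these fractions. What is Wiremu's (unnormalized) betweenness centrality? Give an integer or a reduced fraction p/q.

Pairs whose geodesics pass through Wiremu — David–Nora: 1; Nora–Rosa: 1/3.
All other pairs contribute 0.
Summing the contributions gives betweenness(Wiremu) = 4/3.

4/3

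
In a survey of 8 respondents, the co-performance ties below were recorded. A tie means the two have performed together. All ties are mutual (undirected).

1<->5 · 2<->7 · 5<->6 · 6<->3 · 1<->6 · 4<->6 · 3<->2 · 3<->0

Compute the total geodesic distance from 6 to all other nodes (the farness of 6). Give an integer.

Distances from 6: 0:2, 1:1, 2:2, 3:1, 4:1, 5:1, 7:3.
Sum = 2 + 1 + 2 + 1 + 1 + 1 + 3 = 11.

11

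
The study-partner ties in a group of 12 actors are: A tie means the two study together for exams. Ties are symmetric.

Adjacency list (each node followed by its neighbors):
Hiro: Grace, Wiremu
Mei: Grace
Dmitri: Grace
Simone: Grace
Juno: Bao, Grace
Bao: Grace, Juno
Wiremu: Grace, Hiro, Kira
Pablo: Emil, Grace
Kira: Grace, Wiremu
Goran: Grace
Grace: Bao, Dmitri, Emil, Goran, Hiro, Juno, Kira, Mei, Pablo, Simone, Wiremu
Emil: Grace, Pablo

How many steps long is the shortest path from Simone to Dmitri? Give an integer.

2

One shortest route is Simone – Grace – Dmitri, which uses 2 edges, and Simone and Dmitri are not directly tied, so nothing shorter exists. So d(Simone,Dmitri) = 2.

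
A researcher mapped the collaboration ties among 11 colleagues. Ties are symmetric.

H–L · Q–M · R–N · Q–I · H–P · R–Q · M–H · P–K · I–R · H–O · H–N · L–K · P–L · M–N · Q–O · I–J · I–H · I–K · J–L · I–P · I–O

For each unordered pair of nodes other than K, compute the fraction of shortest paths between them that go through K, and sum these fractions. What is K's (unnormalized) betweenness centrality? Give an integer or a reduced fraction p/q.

37/60

Pairs whose geodesics pass through K — R–L: 1/5; Q–L: 1/6; I–L: 1/4.
All other pairs contribute 0.
Summing the contributions gives betweenness(K) = 37/60.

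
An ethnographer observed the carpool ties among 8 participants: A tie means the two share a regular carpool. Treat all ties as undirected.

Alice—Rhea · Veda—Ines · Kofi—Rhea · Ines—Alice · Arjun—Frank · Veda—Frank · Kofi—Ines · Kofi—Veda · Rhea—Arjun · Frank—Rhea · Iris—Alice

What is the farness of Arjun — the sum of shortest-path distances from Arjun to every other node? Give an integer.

Distances from Arjun: Alice:2, Frank:1, Ines:3, Iris:3, Kofi:2, Rhea:1, Veda:2.
Sum = 2 + 1 + 3 + 3 + 2 + 1 + 2 = 14.

14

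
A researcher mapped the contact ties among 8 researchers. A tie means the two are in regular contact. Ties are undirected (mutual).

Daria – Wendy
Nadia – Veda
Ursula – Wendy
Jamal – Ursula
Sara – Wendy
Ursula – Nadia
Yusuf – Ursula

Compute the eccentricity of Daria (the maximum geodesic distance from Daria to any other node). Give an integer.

4

Distances from Daria: Jamal:3, Nadia:3, Sara:2, Ursula:2, Veda:4, Wendy:1, Yusuf:3.
The largest is 4 (to Veda), so the eccentricity of Daria is 4.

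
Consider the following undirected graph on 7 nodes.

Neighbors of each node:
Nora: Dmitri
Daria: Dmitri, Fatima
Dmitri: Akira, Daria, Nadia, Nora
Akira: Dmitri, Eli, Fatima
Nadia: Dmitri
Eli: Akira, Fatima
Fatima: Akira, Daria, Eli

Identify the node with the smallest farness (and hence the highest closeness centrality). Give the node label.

Dmitri

Farness (sum of distances to all others) for each node — Akira:9, Daria:10, Dmitri:8, Eli:12, Fatima:11, Nadia:13, Nora:13.
The smallest farness is 8, for Dmitri, so Dmitri has the highest closeness.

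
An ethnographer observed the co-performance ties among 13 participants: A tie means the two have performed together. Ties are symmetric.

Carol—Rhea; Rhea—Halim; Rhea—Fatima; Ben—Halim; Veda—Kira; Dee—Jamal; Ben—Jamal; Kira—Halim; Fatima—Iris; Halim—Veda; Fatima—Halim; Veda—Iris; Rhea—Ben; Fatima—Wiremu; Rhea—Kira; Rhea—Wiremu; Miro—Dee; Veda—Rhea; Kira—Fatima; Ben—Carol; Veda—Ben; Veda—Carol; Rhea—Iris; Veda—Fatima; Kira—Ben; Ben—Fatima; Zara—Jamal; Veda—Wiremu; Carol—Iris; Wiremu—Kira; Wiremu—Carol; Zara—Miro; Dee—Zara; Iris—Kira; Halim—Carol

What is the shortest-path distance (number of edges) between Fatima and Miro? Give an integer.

4

One shortest route is Fatima – Ben – Jamal – Zara – Miro, which uses 4 edges, and at distance 3 from Fatima we only reach {Dee, Zara}, which does not include Miro. So d(Fatima,Miro) = 4.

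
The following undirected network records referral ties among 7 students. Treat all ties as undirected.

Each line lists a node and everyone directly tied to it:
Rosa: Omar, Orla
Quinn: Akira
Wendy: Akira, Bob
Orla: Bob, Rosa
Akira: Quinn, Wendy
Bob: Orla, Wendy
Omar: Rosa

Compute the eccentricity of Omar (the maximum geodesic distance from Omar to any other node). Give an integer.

6

Distances from Omar: Akira:5, Bob:3, Orla:2, Quinn:6, Rosa:1, Wendy:4.
The largest is 6 (to Quinn), so the eccentricity of Omar is 6.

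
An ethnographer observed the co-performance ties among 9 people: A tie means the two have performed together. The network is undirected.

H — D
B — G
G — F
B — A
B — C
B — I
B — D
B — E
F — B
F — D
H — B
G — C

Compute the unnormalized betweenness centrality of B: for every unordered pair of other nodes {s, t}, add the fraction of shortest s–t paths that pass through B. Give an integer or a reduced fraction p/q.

Pairs whose geodesics pass through B — D–G: 1/2; D–C: 1; D–E: 1; D–I: 1; D–A: 1; G–E: 1; G–H: 1; G–I: 1; G–A: 1; C–E: 1; C–H: 1; C–F: 1/2; C–I: 1; C–A: 1 … (+10 more pairs).
All other pairs contribute 0.
Summing the contributions gives betweenness(B) = 45/2.

45/2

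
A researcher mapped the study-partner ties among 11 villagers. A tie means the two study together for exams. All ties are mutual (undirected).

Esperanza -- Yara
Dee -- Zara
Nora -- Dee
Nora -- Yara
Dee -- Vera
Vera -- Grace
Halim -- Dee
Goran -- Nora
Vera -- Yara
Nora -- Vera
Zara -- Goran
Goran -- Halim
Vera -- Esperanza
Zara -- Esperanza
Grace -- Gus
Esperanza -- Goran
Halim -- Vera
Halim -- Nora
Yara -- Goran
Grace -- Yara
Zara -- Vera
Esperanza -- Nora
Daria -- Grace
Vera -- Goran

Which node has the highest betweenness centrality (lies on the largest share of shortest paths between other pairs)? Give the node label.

Unnormalized betweenness of each node: Daria:0, Dee:7/12, Esperanza:7/12, Goran:19/12, Grace:17, Gus:0, Halim:1/4, Nora:7/4, Vera:97/6, Yara:9/2, Zara:7/12.
Grace has the largest value, 17, making it the main broker — the node through which the most shortest paths run.

Grace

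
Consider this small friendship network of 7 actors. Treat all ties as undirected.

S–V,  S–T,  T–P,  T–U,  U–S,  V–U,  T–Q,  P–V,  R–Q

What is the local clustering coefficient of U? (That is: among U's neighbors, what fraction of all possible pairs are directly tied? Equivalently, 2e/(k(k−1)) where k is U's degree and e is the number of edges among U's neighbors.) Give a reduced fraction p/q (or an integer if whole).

U's neighbors: S, T, and V (k = 3).
Possible neighbor pairs: C(3,2) = 3. Edges among them: S–T, S–V → e = 2.
Clustering(U) = 2/3.

2/3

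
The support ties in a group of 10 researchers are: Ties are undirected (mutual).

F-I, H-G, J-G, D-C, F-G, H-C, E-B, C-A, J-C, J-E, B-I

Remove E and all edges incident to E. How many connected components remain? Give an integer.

E's neighbors (B and J) remain reachable from one another through other ties, so the rest of the network stays in one piece.

1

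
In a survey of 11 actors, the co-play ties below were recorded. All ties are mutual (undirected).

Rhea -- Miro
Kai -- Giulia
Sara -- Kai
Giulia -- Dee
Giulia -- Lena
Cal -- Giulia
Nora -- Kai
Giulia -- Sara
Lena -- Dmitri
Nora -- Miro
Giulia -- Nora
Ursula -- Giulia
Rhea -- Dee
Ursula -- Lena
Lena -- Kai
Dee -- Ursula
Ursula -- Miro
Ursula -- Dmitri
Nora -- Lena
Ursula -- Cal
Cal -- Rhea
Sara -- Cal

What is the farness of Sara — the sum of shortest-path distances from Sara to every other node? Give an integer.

Distances from Sara: Cal:1, Dee:2, Dmitri:3, Giulia:1, Kai:1, Lena:2, Miro:3, Nora:2, Rhea:2, Ursula:2.
Sum = 1 + 2 + 3 + 1 + 1 + 2 + 3 + 2 + 2 + 2 = 19.

19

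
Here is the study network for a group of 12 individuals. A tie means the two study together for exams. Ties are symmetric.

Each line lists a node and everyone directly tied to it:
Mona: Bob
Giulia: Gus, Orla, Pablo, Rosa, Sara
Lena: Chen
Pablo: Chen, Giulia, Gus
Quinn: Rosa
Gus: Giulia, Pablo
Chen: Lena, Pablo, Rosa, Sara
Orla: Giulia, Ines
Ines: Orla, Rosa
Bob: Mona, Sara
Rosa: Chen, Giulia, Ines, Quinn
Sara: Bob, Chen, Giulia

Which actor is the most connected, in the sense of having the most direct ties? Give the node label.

Degrees — Bob:2, Chen:4, Giulia:5, Gus:2, Ines:2, Lena:1, Mona:1, Orla:2, Pablo:3, Quinn:1, Rosa:4, Sara:3.
The maximum is 5, attained only by Giulia.

Giulia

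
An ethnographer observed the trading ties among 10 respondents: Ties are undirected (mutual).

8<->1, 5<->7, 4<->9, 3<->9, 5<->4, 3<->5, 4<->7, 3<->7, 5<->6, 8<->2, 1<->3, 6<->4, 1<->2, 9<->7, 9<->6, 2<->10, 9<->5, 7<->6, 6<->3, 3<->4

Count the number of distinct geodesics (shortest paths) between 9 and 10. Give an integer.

1

The shortest distance is 4, and the only length-4 path is 9–3–1–2–10. So there is exactly 1 shortest path.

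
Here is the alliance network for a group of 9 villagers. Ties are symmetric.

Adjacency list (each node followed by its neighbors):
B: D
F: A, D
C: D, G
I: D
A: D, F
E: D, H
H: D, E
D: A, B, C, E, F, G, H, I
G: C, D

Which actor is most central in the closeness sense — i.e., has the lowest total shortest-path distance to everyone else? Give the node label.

Farness (sum of distances to all others) for each node — A:14, B:15, C:14, D:8, E:14, F:14, G:14, H:14, I:15.
The smallest farness is 8, for D, so D has the highest closeness.

D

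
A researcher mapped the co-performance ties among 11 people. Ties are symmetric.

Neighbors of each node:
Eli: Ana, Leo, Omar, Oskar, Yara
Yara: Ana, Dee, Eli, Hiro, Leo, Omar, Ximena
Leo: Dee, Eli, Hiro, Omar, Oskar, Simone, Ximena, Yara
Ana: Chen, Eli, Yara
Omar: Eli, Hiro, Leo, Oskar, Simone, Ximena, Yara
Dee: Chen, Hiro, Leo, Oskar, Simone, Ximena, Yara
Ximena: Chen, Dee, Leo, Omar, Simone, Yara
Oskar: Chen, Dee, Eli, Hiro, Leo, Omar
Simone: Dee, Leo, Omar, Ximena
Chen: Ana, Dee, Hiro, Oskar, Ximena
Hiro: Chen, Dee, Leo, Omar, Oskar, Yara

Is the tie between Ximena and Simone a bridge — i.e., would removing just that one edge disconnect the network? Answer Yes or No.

Even without that edge, Ximena still reaches Simone via Ximena – Leo – Simone, so the network stays connected. Not a bridge.

No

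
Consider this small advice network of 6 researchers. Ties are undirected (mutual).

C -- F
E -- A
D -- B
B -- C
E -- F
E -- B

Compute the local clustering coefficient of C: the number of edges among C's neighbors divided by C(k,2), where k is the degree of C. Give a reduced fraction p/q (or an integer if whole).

C's neighbors: B and F (k = 2).
Possible neighbor pairs: C(2,2) = 1. Edges among them: none → e = 0.
Clustering(C) = 0/1.

0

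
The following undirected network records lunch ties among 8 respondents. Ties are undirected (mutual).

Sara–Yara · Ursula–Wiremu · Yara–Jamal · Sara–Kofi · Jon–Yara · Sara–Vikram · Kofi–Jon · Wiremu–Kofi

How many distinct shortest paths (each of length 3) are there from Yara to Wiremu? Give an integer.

2

The shortest distance is 3. The length-3 paths are: Yara–Jon–Kofi–Wiremu; Yara–Sara–Kofi–Wiremu.
That gives 2 distinct shortest paths.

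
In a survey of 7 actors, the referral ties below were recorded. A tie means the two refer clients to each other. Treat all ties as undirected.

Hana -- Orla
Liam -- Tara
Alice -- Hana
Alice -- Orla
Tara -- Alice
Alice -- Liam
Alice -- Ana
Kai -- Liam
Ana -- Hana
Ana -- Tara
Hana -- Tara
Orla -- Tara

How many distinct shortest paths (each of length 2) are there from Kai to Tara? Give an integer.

The shortest distance is 2, and the only length-2 path is Kai–Liam–Tara. So there is exactly 1 shortest path.

1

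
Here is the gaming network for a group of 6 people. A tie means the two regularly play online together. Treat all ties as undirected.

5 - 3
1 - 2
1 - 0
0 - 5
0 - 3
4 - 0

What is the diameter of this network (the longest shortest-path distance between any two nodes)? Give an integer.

3

Eccentricity of each node (its greatest distance to any other): 0:2, 1:2, 2:3, 3:3, 4:3, 5:3.
The maximum eccentricity is 3, realized for instance by the pair 4–2 via 4 – 0 – 1 – 2. So the diameter is 3.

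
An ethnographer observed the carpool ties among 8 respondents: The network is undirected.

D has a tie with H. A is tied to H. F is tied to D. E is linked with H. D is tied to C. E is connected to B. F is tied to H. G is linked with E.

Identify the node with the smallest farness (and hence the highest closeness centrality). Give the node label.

Farness (sum of distances to all others) for each node — A:16, B:18, C:19, D:13, E:12, F:14, G:18, H:10.
The smallest farness is 10, for H, so H has the highest closeness.

H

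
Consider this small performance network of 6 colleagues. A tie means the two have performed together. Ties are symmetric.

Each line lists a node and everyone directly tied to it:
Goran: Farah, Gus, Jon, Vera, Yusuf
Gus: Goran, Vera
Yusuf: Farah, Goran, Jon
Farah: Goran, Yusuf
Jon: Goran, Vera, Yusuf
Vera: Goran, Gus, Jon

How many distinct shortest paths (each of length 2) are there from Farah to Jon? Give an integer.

2

The shortest distance is 2. The length-2 paths are: Farah–Goran–Jon; Farah–Yusuf–Jon.
That gives 2 distinct shortest paths.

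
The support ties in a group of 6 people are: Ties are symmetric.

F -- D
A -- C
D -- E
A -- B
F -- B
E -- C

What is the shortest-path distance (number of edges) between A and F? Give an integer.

One shortest route is A – B – F, which uses 2 edges, and A and F are not directly tied, so nothing shorter exists. So d(A,F) = 2.

2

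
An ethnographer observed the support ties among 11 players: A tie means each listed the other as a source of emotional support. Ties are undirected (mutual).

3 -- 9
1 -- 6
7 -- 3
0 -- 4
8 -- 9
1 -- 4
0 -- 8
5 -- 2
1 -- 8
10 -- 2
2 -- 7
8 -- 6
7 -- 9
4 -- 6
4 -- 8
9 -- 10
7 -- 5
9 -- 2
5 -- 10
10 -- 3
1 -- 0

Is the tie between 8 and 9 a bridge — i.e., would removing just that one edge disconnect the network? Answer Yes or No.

Yes

Without the 8–9 edge there is no alternate route between 8 and 9, so the network disconnects. It is a bridge.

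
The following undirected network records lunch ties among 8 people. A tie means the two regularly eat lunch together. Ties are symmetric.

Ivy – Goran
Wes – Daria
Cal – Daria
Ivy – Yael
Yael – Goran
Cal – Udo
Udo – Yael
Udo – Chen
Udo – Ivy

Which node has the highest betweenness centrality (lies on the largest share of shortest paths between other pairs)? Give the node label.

Unnormalized betweenness of each node: Cal:10, Chen:0, Daria:6, Goran:0, Ivy:5/2, Udo:15, Wes:0, Yael:5/2.
Udo has the largest value, 15, making it the main broker — the node through which the most shortest paths run.

Udo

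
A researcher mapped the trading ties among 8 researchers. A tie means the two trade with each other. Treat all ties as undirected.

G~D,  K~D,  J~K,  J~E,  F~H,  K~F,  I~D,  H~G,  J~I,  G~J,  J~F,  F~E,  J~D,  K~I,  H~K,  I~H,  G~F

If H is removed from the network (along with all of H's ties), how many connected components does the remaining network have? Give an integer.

H's neighbors (F, G, I, and K) remain reachable from one another through other ties, so the rest of the network stays in one piece.

1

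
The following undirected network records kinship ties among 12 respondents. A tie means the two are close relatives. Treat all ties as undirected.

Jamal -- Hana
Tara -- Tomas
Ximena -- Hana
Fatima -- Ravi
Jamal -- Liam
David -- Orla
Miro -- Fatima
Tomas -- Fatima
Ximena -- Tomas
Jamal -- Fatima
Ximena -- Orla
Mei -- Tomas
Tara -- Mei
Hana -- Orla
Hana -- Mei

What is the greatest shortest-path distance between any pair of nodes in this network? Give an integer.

5

Eccentricity of each node (its greatest distance to any other): David:5, Fatima:4, Hana:3, Jamal:3, Liam:4, Mei:3, Miro:5, Orla:4, Ravi:5, Tara:4, Tomas:3, Ximena:3.
The maximum eccentricity is 5, realized for instance by the pair Miro–David via Miro – Fatima – Tomas – Ximena – Orla – David. So the diameter is 5.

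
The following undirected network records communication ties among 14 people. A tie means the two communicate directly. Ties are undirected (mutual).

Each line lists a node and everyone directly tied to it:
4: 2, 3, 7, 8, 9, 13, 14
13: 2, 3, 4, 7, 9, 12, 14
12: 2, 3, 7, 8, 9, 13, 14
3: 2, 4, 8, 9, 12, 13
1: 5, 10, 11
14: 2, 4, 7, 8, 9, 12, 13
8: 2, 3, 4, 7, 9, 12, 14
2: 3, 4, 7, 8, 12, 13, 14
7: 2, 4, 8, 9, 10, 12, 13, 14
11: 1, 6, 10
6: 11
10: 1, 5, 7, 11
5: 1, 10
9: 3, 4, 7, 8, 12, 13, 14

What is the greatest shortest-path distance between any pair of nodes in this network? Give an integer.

5

Eccentricity of each node (its greatest distance to any other): 1:4, 2:4, 3:5, 4:4, 5:4, 6:5, 7:3, 8:4, 9:4, 10:3, 11:4, 12:4, 13:4, 14:4.
The maximum eccentricity is 5, realized for instance by the pair 6–3 via 6 – 11 – 10 – 7 – 8 – 3. So the diameter is 5.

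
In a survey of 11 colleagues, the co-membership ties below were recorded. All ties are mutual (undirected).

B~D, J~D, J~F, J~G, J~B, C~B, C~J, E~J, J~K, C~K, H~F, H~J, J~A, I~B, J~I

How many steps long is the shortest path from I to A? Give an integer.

One shortest route is I – J – A, which uses 2 edges, and I and A are not directly tied, so nothing shorter exists. So d(I,A) = 2.

2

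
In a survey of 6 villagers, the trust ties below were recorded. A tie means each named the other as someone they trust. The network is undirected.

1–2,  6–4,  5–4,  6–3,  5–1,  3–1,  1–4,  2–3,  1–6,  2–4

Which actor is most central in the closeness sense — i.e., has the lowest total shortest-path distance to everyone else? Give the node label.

1

Farness (sum of distances to all others) for each node — 1:5, 2:7, 3:7, 4:6, 5:8, 6:7.
The smallest farness is 5, for 1, so 1 has the highest closeness.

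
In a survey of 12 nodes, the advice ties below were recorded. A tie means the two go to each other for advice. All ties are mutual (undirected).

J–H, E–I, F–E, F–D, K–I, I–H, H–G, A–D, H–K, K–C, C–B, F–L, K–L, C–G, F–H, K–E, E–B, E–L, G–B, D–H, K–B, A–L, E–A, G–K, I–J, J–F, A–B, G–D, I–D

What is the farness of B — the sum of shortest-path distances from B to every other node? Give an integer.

Distances from B: A:1, C:1, D:2, E:1, F:2, G:1, H:2, I:2, J:3, K:1, L:2.
Sum = 1 + 1 + 2 + 1 + 2 + 1 + 2 + 2 + 3 + 1 + 2 = 18.

18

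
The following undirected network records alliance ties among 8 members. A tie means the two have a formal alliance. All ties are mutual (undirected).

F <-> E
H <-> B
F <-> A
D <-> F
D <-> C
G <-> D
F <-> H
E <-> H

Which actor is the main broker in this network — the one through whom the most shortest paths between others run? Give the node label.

F

Unnormalized betweenness of each node: A:0, B:0, C:0, D:11, E:0, F:15, G:0, H:6.
F has the largest value, 15, making it the main broker — the node through which the most shortest paths run.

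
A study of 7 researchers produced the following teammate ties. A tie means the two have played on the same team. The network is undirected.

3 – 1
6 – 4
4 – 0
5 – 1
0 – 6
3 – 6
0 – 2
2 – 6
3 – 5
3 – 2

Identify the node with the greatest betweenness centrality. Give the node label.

3

Unnormalized betweenness of each node: 0:1/2, 1:0, 2:3/2, 3:8, 4:0, 5:0, 6:5.
3 has the largest value, 8, making it the main broker — the node through which the most shortest paths run.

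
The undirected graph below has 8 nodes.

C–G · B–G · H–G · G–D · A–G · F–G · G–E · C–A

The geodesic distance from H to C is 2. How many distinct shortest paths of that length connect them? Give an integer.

The shortest distance is 2, and the only length-2 path is H–G–C. So there is exactly 1 shortest path.

1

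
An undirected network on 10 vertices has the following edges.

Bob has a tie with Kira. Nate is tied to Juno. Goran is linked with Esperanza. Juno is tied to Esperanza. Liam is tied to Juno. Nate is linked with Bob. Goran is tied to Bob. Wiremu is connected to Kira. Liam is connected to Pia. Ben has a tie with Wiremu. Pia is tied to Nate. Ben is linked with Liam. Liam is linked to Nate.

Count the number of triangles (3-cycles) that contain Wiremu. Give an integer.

0

Wiremu's neighbors are Ben and Kira, but none of them are tied to each other, so no triangle contains Wiremu.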